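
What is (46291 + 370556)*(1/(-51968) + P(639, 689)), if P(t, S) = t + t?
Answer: 27684936440241/51968 ≈ 5.3273e+8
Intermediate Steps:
P(t, S) = 2*t
(46291 + 370556)*(1/(-51968) + P(639, 689)) = (46291 + 370556)*(1/(-51968) + 2*639) = 416847*(-1/51968 + 1278) = 416847*(66415103/51968) = 27684936440241/51968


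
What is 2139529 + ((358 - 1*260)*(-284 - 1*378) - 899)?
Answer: 2073754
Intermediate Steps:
2139529 + ((358 - 1*260)*(-284 - 1*378) - 899) = 2139529 + ((358 - 260)*(-284 - 378) - 899) = 2139529 + (98*(-662) - 899) = 2139529 + (-64876 - 899) = 2139529 - 65775 = 2073754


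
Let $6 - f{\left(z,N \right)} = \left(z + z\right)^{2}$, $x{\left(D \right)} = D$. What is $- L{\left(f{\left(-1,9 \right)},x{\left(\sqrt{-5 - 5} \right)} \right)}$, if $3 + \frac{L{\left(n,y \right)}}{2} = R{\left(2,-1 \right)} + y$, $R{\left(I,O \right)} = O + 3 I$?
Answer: $-4 - 2 i \sqrt{10} \approx -4.0 - 6.3246 i$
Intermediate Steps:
$f{\left(z,N \right)} = 6 - 4 z^{2}$ ($f{\left(z,N \right)} = 6 - \left(z + z\right)^{2} = 6 - \left(2 z\right)^{2} = 6 - 4 z^{2}$)
$L{\left(n,y \right)} = 4 + 2 y$ ($L{\left(n,y \right)} = -6 + 2 \left(\left(-1 + 3 \cdot 2\right) + y\right) = -6 + 2 \left(\left(-1 + 6\right) + y\right) = -6 + 2 \left(5 + y\right) = -6 + \left(10 + 2 y\right) = 4 + 2 y$)
$- L{\left(f{\left(-1,9 \right)},x{\left(\sqrt{-5 - 5} \right)} \right)} = - (4 + 2 \sqrt{-5 - 5}) = - (4 + 2 \sqrt{-10}) = - (4 + 2 i \sqrt{10}) = -4 - 2 i \sqrt{10}$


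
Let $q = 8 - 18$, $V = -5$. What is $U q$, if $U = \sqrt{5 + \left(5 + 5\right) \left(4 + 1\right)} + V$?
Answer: $50 - 10 \sqrt{55} \approx -24.162$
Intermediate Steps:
$q = -10$
$U = -5 + \sqrt{55}$ ($U = \sqrt{5 + \left(5 + 5\right) \left(4 + 1\right)} - 5 = \sqrt{5 + 10 \cdot 5} - 5 = \sqrt{5 + 50} - 5 = \sqrt{55} - 5 = -5 + \sqrt{55} \approx 2.4162$)
$U q = \left(-5 + \sqrt{55}\right) \left(-10\right) = 50 - 10 \sqrt{55}$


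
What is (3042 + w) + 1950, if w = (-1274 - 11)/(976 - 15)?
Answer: 4796027/961 ≈ 4990.7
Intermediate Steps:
w = -1285/961 ≈ -1.3371
(3042 + w) + 1950 = (3042 - 1285/961) + 1950 = 2922077/961 + 1950 = 4796027/961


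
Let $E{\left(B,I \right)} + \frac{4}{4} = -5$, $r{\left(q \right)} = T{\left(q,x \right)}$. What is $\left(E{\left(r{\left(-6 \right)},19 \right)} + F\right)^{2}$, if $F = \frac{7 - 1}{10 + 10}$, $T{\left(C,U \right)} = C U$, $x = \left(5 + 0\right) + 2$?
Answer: $\frac{3249}{100} \approx 32.49$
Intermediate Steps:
$x = 7$ ($x = 5 + 2 = 7$)
$r{\left(q \right)} = 7 q$ ($r{\left(q \right)} = q 7 = 7 q$)
$E{\left(B,I \right)} = -6$ ($E{\left(B,I \right)} = -1 - 5 = -6$)
$F = \frac{3}{10}$ ($F = \frac{1}{20} \cdot 6 = \frac{3}{10} \approx 0.3$)
$\left(E{\left(r{\left(-6 \right)},19 \right)} + F\right)^{2} = \left(-6 + \frac{3}{10}\right)^{2} = \left(- \frac{57}{10}\right)^{2} = \frac{3249}{100}$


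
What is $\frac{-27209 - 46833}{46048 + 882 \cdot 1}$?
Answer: $- \frac{37021}{23465} \approx -1.5777$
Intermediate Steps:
$\frac{-27209 - 46833}{46048 + 882 \cdot 1} = - \frac{74042}{46048 + 882} = - \frac{74042}{46930} = \left(-74042\right) \frac{1}{46930} = - \frac{37021}{23465}$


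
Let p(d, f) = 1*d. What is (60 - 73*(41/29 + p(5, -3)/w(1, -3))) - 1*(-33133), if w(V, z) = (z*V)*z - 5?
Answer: 3827831/116 ≈ 32999.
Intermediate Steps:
w(V, z) = -5 + V*z**2 (w(V, z) = (V*z)*z - 5 = V*z**2 - 5 = -5 + V*z**2)
p(d, f) = d
(60 - 73*(41/29 + p(5, -3)/w(1, -3))) - 1*(-33133) = (60 - 73*(41/29 + 5/(-5 + 1*(-3)**2))) - 1*(-33133) = (60 - 73*(41*(1/29) + 5/(-5 + 1*9))) + 33133 = (60 - 73*(41/29 + 5/(-5 + 9))) + 33133 = (60 - 73*(41/29 + 5/4)) + 33133 = (60 - 73*309/116) + 33133 = (60 - 22557/116) + 33133 = -15597/116 + 33133 = 3827831/116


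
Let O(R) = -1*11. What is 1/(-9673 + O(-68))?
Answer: -1/9684 ≈ -0.00010326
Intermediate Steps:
O(R) = -11
1/(-9673 + O(-68)) = 1/(-9673 - 11) = 1/(-9684) = -1/9684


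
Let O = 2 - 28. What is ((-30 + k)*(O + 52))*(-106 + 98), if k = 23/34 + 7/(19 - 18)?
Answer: 78936/17 ≈ 4643.3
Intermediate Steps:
O = -26
k = 261/34 (k = 23*(1/34) + 7/1 = 23/34 + 7*1 = 23/34 + 7 = 261/34 ≈ 7.6765)
((-30 + k)*(O + 52))*(-106 + 98) = ((-30 + 261/34)*(-26 + 52))*(-106 + 98) = -759/34*26*(-8) = -9867/17*(-8) = 78936/17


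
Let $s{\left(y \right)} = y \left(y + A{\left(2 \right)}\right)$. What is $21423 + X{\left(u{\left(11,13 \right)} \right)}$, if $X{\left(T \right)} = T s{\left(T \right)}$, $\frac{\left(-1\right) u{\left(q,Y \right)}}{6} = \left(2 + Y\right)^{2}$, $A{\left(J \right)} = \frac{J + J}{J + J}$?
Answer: $-2458531077$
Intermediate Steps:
$A{\left(J \right)} = 1$ ($A{\left(J \right)} = \frac{2 J}{2 J} = 2 J \frac{1}{2 J} = 1$)
$u{\left(q,Y \right)} = - 6 \left(2 + Y\right)^{2}$
$s{\left(y \right)} = y \left(1 + y\right)$ ($s{\left(y \right)} = y \left(y + 1\right) = y \left(1 + y\right)$)
$X{\left(T \right)} = T^{2} \left(1 + T\right)$ ($X{\left(T \right)} = T T \left(1 + T\right) = T^{2} \left(1 + T\right)$)
$21423 + X{\left(u{\left(11,13 \right)} \right)} = 21423 + \left(- 6 \left(2 + 13\right)^{2}\right)^{2} \left(1 - 6 \left(2 + 13\right)^{2}\right) = 21423 + \left(- 6 \cdot 15^{2}\right)^{2} \left(1 - 6 \cdot 15^{2}\right) = 21423 + \left(\left(-6\right) 225\right)^{2} \left(1 - 1350\right) = 21423 + \left(-1350\right)^{2} \left(1 - 1350\right) = 21423 + 1822500 \left(-1349\right) = 21423 - 2458552500 = -2458531077$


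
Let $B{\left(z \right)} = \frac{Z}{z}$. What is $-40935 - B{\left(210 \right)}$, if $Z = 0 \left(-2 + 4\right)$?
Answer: $-40935$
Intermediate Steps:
$Z = 0$ ($Z = 0 \cdot 2 = 0$)
$B{\left(z \right)} = 0$ ($B{\left(z \right)} = \frac{0}{z} = 0$)
$-40935 - B{\left(210 \right)} = -40935 - 0 = -40935 + 0 = -40935$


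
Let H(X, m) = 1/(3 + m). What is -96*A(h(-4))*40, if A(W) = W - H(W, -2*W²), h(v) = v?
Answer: 441600/29 ≈ 15228.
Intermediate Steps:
A(W) = W - 1/(3 - 2*W²)
-96*A(h(-4))*40 = -96*(-4 + 1/(-3 + 2*(-4)²))*40 = -96*(-4 + 1/(-3 + 2*16))*40 = -96*(-4 + 1/(-3 + 32))*40 = -96*(-4 + 1/29)*40 = -96*(-115/29)*40 = (11040/29)*40 = 441600/29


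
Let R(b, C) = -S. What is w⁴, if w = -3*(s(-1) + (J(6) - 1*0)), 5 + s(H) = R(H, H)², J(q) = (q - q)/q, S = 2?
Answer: 81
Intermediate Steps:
J(q) = 0 (J(q) = 0/q = 0)
R(b, C) = -2 (R(b, C) = -1*2 = -2)
s(H) = -1 (s(H) = -5 + (-2)² = -5 + 4 = -1)
w = 3 (w = -3*(-1 + (0 - 1*0)) = -3*(-1 + (0 + 0)) = -3*(-1 + 0) = -3*(-1) = 3)
w⁴ = 3⁴ = 81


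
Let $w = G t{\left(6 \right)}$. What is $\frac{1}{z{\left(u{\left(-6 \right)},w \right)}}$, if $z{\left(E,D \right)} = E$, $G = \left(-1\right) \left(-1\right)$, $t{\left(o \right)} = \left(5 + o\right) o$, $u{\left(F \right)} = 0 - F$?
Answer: $\frac{1}{6} \approx 0.16667$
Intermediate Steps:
$u{\left(F \right)} = - F$
$t{\left(o \right)} = o \left(5 + o\right)$
$G = 1$
$w = 66$ ($w = 1 \cdot 6 \left(5 + 6\right) = 1 \cdot 6 \cdot 11 = 1 \cdot 66 = 66$)
$\frac{1}{z{\left(u{\left(-6 \right)},w \right)}} = \frac{1}{\left(-1\right) \left(-6\right)} = \frac{1}{6}$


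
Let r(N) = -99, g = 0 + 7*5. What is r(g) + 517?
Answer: 418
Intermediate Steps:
g = 35 (g = 0 + 35 = 35)
r(g) + 517 = -99 + 517 = 418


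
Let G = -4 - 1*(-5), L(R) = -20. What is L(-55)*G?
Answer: -20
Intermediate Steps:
G = 1 (G = -4 + 5 = 1)
L(-55)*G = -20*1 = -20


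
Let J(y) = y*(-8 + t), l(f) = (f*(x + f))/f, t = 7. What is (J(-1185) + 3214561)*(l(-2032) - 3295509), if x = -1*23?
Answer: -10604128242744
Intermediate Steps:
x = -23
l(f) = -23 + f (l(f) = (f*(-23 + f))/f = -23 + f)
J(y) = -y (J(y) = y*(-8 + 7) = y*(-1) = -y)
(J(-1185) + 3214561)*(l(-2032) - 3295509) = (-1*(-1185) + 3214561)*((-23 - 2032) - 3295509) = (1185 + 3214561)*(-2055 - 3295509) = 3215746*(-3297564) = -10604128242744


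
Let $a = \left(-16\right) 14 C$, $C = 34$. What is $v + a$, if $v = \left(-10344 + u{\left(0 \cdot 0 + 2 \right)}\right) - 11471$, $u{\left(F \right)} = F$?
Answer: $-29429$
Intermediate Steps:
$a = -7616$ ($a = \left(-16\right) 14 \cdot 34 = \left(-224\right) 34 = -7616$)
$v = -21813$ ($v = \left(-10344 + \left(0 \cdot 0 + 2\right)\right) - 11471 = \left(-10344 + \left(0 + 2\right)\right) - 11471 = \left(-10344 + 2\right) - 11471 = -10342 - 11471 = -21813$)
$v + a = -21813 - 7616 = -29429$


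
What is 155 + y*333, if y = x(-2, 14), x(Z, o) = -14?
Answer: -4507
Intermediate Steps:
y = -14
155 + y*333 = 155 - 14*333 = 155 - 4662 = -4507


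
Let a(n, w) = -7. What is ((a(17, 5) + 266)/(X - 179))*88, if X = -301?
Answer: -2849/60 ≈ -47.483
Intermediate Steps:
((a(17, 5) + 266)/(X - 179))*88 = ((-7 + 266)/(-301 - 179))*88 = (259/(-480))*88 = (259*(-1/480))*88 = -259/480*88 = -2849/60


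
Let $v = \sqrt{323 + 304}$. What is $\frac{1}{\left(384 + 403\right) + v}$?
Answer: $\frac{787}{618742} - \frac{\sqrt{627}}{618742} \approx 0.0012315$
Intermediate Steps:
$v = \sqrt{627} \approx 25.04$
$\frac{1}{\left(384 + 403\right) + v} = \frac{1}{\left(384 + 403\right) + \sqrt{627}} = \frac{1}{787 + \sqrt{627}}$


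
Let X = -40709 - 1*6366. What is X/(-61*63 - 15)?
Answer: 47075/3858 ≈ 12.202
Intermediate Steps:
X = -47075 (X = -40709 - 6366 = -47075)
X/(-61*63 - 15) = -47075/(-61*63 - 15) = -47075/(-3843 - 15) = -47075/(-3858) = -47075*(-1/3858) = 47075/3858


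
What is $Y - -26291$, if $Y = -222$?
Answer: $26069$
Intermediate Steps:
$Y - -26291 = -222 - -26291 = -222 + 26291 = 26069$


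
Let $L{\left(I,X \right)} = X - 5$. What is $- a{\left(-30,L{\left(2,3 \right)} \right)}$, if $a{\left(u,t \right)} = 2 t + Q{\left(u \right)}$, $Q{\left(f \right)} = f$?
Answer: $34$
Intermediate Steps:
$L{\left(I,X \right)} = -5 + X$
$a{\left(u,t \right)} = u + 2 t$ ($a{\left(u,t \right)} = 2 t + u = u + 2 t$)
$- a{\left(-30,L{\left(2,3 \right)} \right)} = - (-30 + 2 \left(-5 + 3\right)) = - (-30 + 2 \left(-2\right)) = - (-30 - 4) = \left(-1\right) \left(-34\right) = 34$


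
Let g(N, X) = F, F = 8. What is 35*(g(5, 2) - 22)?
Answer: -490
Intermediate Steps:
g(N, X) = 8
35*(g(5, 2) - 22) = 35*(8 - 22) = 35*(-14) = -490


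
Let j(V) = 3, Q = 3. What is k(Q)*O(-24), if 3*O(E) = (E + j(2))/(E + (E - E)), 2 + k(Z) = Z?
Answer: 7/24 ≈ 0.29167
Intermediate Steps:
k(Z) = -2 + Z
O(E) = (3 + E)/(3*E) (O(E) = ((E + 3)/(E + (E - E)))/3 = ((3 + E)/(E + 0))/3 = ((3 + E)/E)/3 = (3 + E)/(3*E))
k(Q)*O(-24) = (-2 + 3)*((⅓)*(3 - 24)/(-24)) = 1*((⅓)*(-1/24)*(-21)) = 1*(7/24) = 7/24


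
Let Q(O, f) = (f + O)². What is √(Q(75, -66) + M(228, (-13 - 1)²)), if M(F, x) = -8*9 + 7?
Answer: 4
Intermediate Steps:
Q(O, f) = (O + f)²
M(F, x) = -65 (M(F, x) = -72 + 7 = -65)
√(Q(75, -66) + M(228, (-13 - 1)²)) = √((75 - 66)² - 65) = √(9² - 65) = √(81 - 65) = √16 = 4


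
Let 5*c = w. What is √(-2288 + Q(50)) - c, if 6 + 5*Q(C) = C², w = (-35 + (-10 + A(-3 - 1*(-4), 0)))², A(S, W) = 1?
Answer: -1936/5 + 3*I*√4970/5 ≈ -387.2 + 42.299*I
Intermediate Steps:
w = 1936 (w = (-35 + (-10 + 1))² = (-35 - 9)² = (-44)² = 1936)
Q(C) = -6/5 + C²/5
c = 1936/5 (c = (⅕)*1936 = 1936/5 ≈ 387.20)
√(-2288 + Q(50)) - c = √(-2288 + (-6/5 + (⅕)*50²)) - 1*1936/5 = √(-2288 + (-6/5 + (⅕)*2500)) - 1936/5 = √(-2288 + (-6/5 + 500)) - 1936/5 = √(-2288 + 2494/5) - 1936/5 = √(-8946/5) - 1936/5 = 3*I*√4970/5 - 1936/5 = -1936/5 + 3*I*√4970/5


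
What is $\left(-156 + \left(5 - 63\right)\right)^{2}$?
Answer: $45796$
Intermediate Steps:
$\left(-156 + \left(5 - 63\right)\right)^{2} = \left(-156 - 58\right)^{2} = \left(-214\right)^{2} = 45796$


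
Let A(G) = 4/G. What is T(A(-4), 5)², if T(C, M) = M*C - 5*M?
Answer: 900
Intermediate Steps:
T(C, M) = -5*M + C*M (T(C, M) = C*M - 5*M = -5*M + C*M)
T(A(-4), 5)² = (5*(-5 + 4/(-4)))² = (5*(-5 + 4*(-¼)))² = (5*(-5 - 1))² = (5*(-6))² = (-30)² = 900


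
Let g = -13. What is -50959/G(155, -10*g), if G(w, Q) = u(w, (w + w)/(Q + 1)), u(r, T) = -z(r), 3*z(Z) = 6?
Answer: 50959/2 ≈ 25480.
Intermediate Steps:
z(Z) = 2 (z(Z) = (1/3)*6 = 2)
u(r, T) = -2 (u(r, T) = -1*2 = -2)
G(w, Q) = -2
-50959/G(155, -10*g) = -50959/(-2) = -50959*(-1/2) = 50959/2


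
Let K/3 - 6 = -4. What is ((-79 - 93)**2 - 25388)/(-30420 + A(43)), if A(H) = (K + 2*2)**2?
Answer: -1049/7580 ≈ -0.13839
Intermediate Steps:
K = 6 (K = 18 + 3*(-4) = 18 - 12 = 6)
A(H) = 100 (A(H) = (6 + 2*2)**2 = (6 + 4)**2 = 10**2 = 100)
((-79 - 93)**2 - 25388)/(-30420 + A(43)) = ((-79 - 93)**2 - 25388)/(-30420 + 100) = ((-172)**2 - 25388)/(-30320) = (29584 - 25388)*(-1/30320) = 4196*(-1/30320) = -1049/7580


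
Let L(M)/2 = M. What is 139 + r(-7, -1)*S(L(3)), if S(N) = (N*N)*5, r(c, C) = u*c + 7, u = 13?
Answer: -14981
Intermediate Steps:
L(M) = 2*M
r(c, C) = 7 + 13*c (r(c, C) = 13*c + 7 = 7 + 13*c)
S(N) = 5*N² (S(N) = N²*5 = 5*N²)
139 + r(-7, -1)*S(L(3)) = 139 + (7 + 13*(-7))*(5*(2*3)²) = 139 + (7 - 91)*(5*6²) = 139 - 420*36 = 139 - 84*180 = 139 - 15120 = -14981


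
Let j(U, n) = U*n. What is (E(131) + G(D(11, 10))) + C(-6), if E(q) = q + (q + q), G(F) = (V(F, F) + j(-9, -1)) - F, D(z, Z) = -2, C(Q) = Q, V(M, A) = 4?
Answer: 402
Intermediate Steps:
G(F) = 13 - F (G(F) = (4 - 9*(-1)) - F = (4 + 9) - F = 13 - F)
E(q) = 3*q (E(q) = q + 2*q = 3*q)
(E(131) + G(D(11, 10))) + C(-6) = (3*131 + (13 - 1*(-2))) - 6 = (393 + (13 + 2)) - 6 = (393 + 15) - 6 = 408 - 6 = 402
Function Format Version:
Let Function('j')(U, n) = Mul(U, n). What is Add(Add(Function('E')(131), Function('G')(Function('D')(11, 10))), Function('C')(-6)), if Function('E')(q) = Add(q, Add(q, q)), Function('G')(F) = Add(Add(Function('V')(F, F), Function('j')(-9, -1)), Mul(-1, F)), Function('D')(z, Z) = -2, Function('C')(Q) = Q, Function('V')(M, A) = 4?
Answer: 402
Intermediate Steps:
Function('G')(F) = Add(13, Mul(-1, F)) (Function('G')(F) = Add(Add(4, Mul(-9, -1)), Mul(-1, F)) = Add(Add(4, 9), Mul(-1, F)) = Add(13, Mul(-1, F)))
Function('E')(q) = Mul(3, q) (Function('E')(q) = Add(q, Mul(2, q)) = Mul(3, q))
Add(Add(Function('E')(131), Function('G')(Function('D')(11, 10))), Function('C')(-6)) = Add(Add(Mul(3, 131), Add(13, Mul(-1, -2))), -6) = Add(Add(393, Add(13, 2)), -6) = Add(Add(393, 15), -6) = Add(408, -6) = 402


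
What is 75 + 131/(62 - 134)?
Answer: 5269/72 ≈ 73.181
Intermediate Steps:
75 + 131/(62 - 134) = 75 + 131/(-72) = 75 + 131*(-1/72) = 75 - 131/72 = 5269/72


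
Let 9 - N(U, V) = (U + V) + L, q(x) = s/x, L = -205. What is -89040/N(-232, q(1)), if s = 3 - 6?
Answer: -89040/449 ≈ -198.31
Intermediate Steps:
s = -3
q(x) = -3/x
N(U, V) = 214 - U - V (N(U, V) = 9 - ((U + V) - 205) = 9 - (-205 + U + V) = 9 + (205 - U - V) = 214 - U - V)
-89040/N(-232, q(1)) = -89040/(214 - 1*(-232) - (-3)/1) = -89040/(214 + 232 - (-3)) = -89040/(214 + 232 - 1*(-3)) = -89040/(214 + 232 + 3) = -89040/449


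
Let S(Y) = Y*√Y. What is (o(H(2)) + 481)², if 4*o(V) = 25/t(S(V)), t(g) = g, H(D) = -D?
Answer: 29613583/128 + 12025*I*√2/8 ≈ 2.3136e+5 + 2125.7*I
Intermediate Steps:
S(Y) = Y^(3/2)
o(V) = 25/(4*V^(3/2)) (o(V) = (25/(V^(3/2)))/4 = (25/V^(3/2))/4 = 25/(4*V^(3/2)))
(o(H(2)) + 481)² = (25/(4*(-1*2)^(3/2)) + 481)² = (25/(4*(-2)^(3/2)) + 481)² = (25*(I*√2/4)/4 + 481)² = (25*I*√2/16 + 481)² = (481 + 25*I*√2/16)²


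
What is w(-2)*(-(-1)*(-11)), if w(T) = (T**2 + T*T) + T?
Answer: -66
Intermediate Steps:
w(T) = T + 2*T**2 (w(T) = (T**2 + T**2) + T = 2*T**2 + T = T + 2*T**2)
w(-2)*(-(-1)*(-11)) = (-2*(1 + 2*(-2)))*(-(-1)*(-11)) = (-2*(1 - 4))*(-1*11) = -2*(-3)*(-11) = 6*(-11) = -66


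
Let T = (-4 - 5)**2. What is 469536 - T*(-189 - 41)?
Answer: 488166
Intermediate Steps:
T = 81 (T = (-9)**2 = 81)
469536 - T*(-189 - 41) = 469536 - 81*(-189 - 41) = 469536 - 81*(-230) = 469536 - 1*(-18630) = 469536 + 18630 = 488166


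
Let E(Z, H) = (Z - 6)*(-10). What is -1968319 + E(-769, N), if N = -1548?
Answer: -1960569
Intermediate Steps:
E(Z, H) = 60 - 10*Z (E(Z, H) = (-6 + Z)*(-10) = 60 - 10*Z)
-1968319 + E(-769, N) = -1968319 + (60 - 10*(-769)) = -1968319 + (60 + 7690) = -1968319 + 7750 = -1960569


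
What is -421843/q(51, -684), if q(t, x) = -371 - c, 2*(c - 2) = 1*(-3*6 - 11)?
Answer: 843686/717 ≈ 1176.7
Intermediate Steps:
c = -25/2 (c = 2 + (1*(-3*6 - 11))/2 = 2 + (1*(-18 - 11))/2 = 2 + (1*(-29))/2 = 2 + (½)*(-29) = 2 - 29/2 = -25/2 ≈ -12.500)
q(t, x) = -717/2 (q(t, x) = -371 - 1*(-25/2) = -371 + 25/2 = -717/2)
-421843/q(51, -684) = -421843/(-717/2) = -421843*(-2/717) = 843686/717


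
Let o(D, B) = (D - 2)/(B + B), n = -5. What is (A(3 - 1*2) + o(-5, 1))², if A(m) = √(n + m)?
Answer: 33/4 - 14*I ≈ 8.25 - 14.0*I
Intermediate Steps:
o(D, B) = (-2 + D)/(2*B) (o(D, B) = (-2 + D)/((2*B)) = (-2 + D)*(1/(2*B)) = (-2 + D)/(2*B))
A(m) = √(-5 + m)
(A(3 - 1*2) + o(-5, 1))² = (√(-5 + (3 - 1*2)) + (½)*(-2 - 5)/1)² = (√(-5 + (3 - 2)) + (½)*1*(-7))² = (√(-5 + 1) - 7/2)² = (√(-4) - 7/2)² = (2*I - 7/2)² = (-7/2 + 2*I)²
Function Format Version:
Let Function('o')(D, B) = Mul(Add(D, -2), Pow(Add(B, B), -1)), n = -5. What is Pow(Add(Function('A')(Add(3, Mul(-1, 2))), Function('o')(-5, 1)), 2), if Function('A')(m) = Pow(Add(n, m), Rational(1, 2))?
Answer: Add(Rational(33, 4), Mul(-14, I)) ≈ Add(8.2500, Mul(-14.000, I))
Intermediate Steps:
Function('o')(D, B) = Mul(Rational(1, 2), Pow(B, -1), Add(-2, D)) (Function('o')(D, B) = Mul(Add(-2, D), Pow(Mul(2, B), -1)) = Mul(Add(-2, D), Mul(Rational(1, 2), Pow(B, -1))) = Mul(Rational(1, 2), Pow(B, -1), Add(-2, D)))
Function('A')(m) = Pow(Add(-5, m), Rational(1, 2))
Pow(Add(Function('A')(Add(3, Mul(-1, 2))), Function('o')(-5, 1)), 2) = Pow(Add(Pow(Add(-5, Add(3, Mul(-1, 2))), Rational(1, 2)), Mul(Rational(1, 2), Pow(1, -1), Add(-2, -5))), 2) = Pow(Add(Pow(Add(-5, Add(3, -2)), Rational(1, 2)), Mul(Rational(1, 2), 1, -7)), 2) = Pow(Add(Pow(Add(-5, 1), Rational(1, 2)), Rational(-7, 2)), 2) = Pow(Add(Pow(-4, Rational(1, 2)), Rational(-7, 2)), 2) = Pow(Add(Mul(2, I), Rational(-7, 2)), 2) = Pow(Add(Rational(-7, 2), Mul(2, I)), 2)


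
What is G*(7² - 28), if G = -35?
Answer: -735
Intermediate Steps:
G*(7² - 28) = -35*(7² - 28) = -35*(49 - 28) = -35*21 = -735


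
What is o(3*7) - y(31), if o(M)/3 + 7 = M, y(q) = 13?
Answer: 29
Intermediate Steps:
o(M) = -21 + 3*M
o(3*7) - y(31) = (-21 + 3*(3*7)) - 1*13 = (-21 + 3*21) - 13 = (-21 + 63) - 13 = 42 - 13 = 29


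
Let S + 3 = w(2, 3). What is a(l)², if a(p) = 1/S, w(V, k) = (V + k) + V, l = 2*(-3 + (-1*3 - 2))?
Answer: 1/16 ≈ 0.062500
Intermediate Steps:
l = -16 (l = 2*(-3 + (-3 - 2)) = 2*(-3 - 5) = 2*(-8) = -16)
w(V, k) = k + 2*V
S = 4 (S = -3 + (3 + 2*2) = -3 + (3 + 4) = -3 + 7 = 4)
a(p) = ¼ (a(p) = 1/4 = ¼)
a(l)² = (¼)² = 1/16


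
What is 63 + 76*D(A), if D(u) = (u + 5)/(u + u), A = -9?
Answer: 719/9 ≈ 79.889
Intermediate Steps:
D(u) = (5 + u)/(2*u) (D(u) = (5 + u)/((2*u)) = (5 + u)*(1/(2*u)) = (5 + u)/(2*u))
63 + 76*D(A) = 63 + 76*((½)*(5 - 9)/(-9)) = 63 + 76*((½)*(-⅑)*(-4)) = 63 + 76*(2/9) = 63 + 152/9 = 719/9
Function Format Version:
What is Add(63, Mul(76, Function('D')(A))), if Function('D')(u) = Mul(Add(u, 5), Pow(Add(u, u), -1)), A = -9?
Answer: Rational(719, 9) ≈ 79.889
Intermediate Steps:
Function('D')(u) = Mul(Rational(1, 2), Pow(u, -1), Add(5, u)) (Function('D')(u) = Mul(Add(5, u), Pow(Mul(2, u), -1)) = Mul(Add(5, u), Mul(Rational(1, 2), Pow(u, -1))) = Mul(Rational(1, 2), Pow(u, -1), Add(5, u)))
Add(63, Mul(76, Function('D')(A))) = Add(63, Mul(76, Mul(Rational(1, 2), Pow(-9, -1), Add(5, -9)))) = Add(63, Mul(76, Mul(Rational(1, 2), Rational(-1, 9), -4))) = Add(63, Mul(76, Rational(2, 9))) = Add(63, Rational(152, 9)) = Rational(719, 9)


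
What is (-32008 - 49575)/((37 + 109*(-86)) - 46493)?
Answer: 81583/55830 ≈ 1.4613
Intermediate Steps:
(-32008 - 49575)/((37 + 109*(-86)) - 46493) = -81583/((37 - 9374) - 46493) = -81583/(-9337 - 46493) = -81583/(-55830) = -81583*(-1/55830) = 81583/55830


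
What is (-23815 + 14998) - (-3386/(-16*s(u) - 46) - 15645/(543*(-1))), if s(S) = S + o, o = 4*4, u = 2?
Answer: -267688797/30227 ≈ -8856.0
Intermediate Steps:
o = 16
s(S) = 16 + S (s(S) = S + 16 = 16 + S)
(-23815 + 14998) - (-3386/(-16*s(u) - 46) - 15645/(543*(-1))) = (-23815 + 14998) - (-3386/(-16*(16 + 2) - 46) - 15645/(543*(-1))) = -8817 - (-3386/(-16*18 - 46) - 15645/(-543)) = -8817 - (-3386/(-288 - 46) - 15645*(-1/543)) = -8817 - (-3386/(-334) + 5215/181) = -8817 - (-3386*(-1/334) + 5215/181) = -8817 - (1693/167 + 5215/181) = -8817 - 1*1177338/30227 = -8817 - 1177338/30227 = -267688797/30227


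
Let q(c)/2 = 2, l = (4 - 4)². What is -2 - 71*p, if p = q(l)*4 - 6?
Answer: -712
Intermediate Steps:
l = 0 (l = 0² = 0)
q(c) = 4 (q(c) = 2*2 = 4)
p = 10 (p = 4*4 - 6 = 16 - 6 = 10)
-2 - 71*p = -2 - 71*10 = -2 - 710 = -712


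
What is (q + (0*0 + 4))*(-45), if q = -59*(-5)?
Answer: -13455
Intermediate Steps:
q = 295
(q + (0*0 + 4))*(-45) = (295 + (0*0 + 4))*(-45) = (295 + (0 + 4))*(-45) = (295 + 4)*(-45) = 299*(-45) = -13455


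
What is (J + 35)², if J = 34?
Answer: 4761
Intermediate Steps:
(J + 35)² = (34 + 35)² = 69² = 4761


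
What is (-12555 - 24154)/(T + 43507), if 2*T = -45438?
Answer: -36709/20788 ≈ -1.7659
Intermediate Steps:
T = -22719 (T = (½)*(-45438) = -22719)
(-12555 - 24154)/(T + 43507) = (-12555 - 24154)/(-22719 + 43507) = -36709/20788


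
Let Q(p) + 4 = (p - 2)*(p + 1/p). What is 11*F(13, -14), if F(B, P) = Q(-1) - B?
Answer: -121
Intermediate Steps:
Q(p) = -4 + (-2 + p)*(p + 1/p) (Q(p) = -4 + (p - 2)*(p + 1/p) = -4 + (-2 + p)*(p + 1/p))
F(B, P) = 2 - B (F(B, P) = (-3 + (-1)**2 - 2*(-1) - 2/(-1)) - B = (-3 + 1 + 2 - 2*(-1)) - B = (-3 + 1 + 2 + 2) - B = 2 - B)
11*F(13, -14) = 11*(2 - 1*13) = 11*(2 - 13) = 11*(-11) = -121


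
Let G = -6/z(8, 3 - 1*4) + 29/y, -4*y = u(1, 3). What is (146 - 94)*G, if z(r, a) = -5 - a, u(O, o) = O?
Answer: -5954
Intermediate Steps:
y = -¼ (y = -¼*1 = -¼ ≈ -0.25000)
G = -229/2 (G = -6/(-5 - (3 - 1*4)) + 29/(-¼) = -6/(-5 - (3 - 4)) + 29*(-4) = -6/(-5 - 1*(-1)) - 116 = -6/(-5 + 1) - 116 = -6/(-4) - 116 = -6*(-¼) - 116 = 3/2 - 116 = -229/2 ≈ -114.50)
(146 - 94)*G = (146 - 94)*(-229/2) = 52*(-229/2) = -5954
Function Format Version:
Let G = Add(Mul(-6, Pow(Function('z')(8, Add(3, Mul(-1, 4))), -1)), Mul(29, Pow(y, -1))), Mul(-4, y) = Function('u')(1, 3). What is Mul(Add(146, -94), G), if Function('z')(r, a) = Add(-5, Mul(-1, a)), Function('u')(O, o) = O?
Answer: -5954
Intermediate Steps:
y = Rational(-1, 4) (y = Mul(Rational(-1, 4), 1) = Rational(-1, 4) ≈ -0.25000)
G = Rational(-229, 2) (G = Add(Mul(-6, Pow(Add(-5, Mul(-1, Add(3, Mul(-1, 4)))), -1)), Mul(29, Pow(Rational(-1, 4), -1))) = Add(Mul(-6, Pow(Add(-5, Mul(-1, Add(3, -4))), -1)), Mul(29, -4)) = Add(Mul(-6, Pow(Add(-5, Mul(-1, -1)), -1)), -116) = Add(Mul(-6, Pow(Add(-5, 1), -1)), -116) = Add(Mul(-6, Pow(-4, -1)), -116) = Add(Mul(-6, Rational(-1, 4)), -116) = Add(Rational(3, 2), -116) = Rational(-229, 2) ≈ -114.50)
Mul(Add(146, -94), G) = Mul(Add(146, -94), Rational(-229, 2)) = Mul(52, Rational(-229, 2)) = -5954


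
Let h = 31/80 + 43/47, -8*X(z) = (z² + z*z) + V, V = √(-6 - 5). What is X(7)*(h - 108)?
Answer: 19657967/15040 + 401183*I*√11/30080 ≈ 1307.0 + 44.234*I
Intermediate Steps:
V = I*√11 (V = √(-11) = I*√11 ≈ 3.3166*I)
X(z) = -z²/4 - I*√11/8 (X(z) = -((z² + z*z) + I*√11)/8 = -((z² + z²) + I*√11)/8 = -(2*z² + I*√11)/8 = -z²/4 - I*√11/8)
h = 4897/3760 (h = 31*(1/80) + 43*(1/47) = 31/80 + 43/47 = 4897/3760 ≈ 1.3024)
X(7)*(h - 108) = (-¼*7² - I*√11/8)*(4897/3760 - 108) = (-¼*49 - I*√11/8)*(-401183/3760) = (-49/4 - I*√11/8)*(-401183/3760) = 19657967/15040 + 401183*I*√11/30080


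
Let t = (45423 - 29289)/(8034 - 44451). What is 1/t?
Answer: -12139/5378 ≈ -2.2572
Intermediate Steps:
t = -5378/12139 (t = 16134/(-36417) = 16134*(-1/36417) = -5378/12139 ≈ -0.44303)
1/t = 1/(-5378/12139) = -12139/5378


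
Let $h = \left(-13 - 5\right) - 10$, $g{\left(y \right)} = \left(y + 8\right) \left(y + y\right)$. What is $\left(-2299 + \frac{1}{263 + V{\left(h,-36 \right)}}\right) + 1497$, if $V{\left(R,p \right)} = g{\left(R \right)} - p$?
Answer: $- \frac{1138037}{1419} \approx -802.0$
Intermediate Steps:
$g{\left(y \right)} = 2 y \left(8 + y\right)$ ($g{\left(y \right)} = \left(8 + y\right) 2 y = 2 y \left(8 + y\right)$)
$h = -28$ ($h = -18 - 10 = -28$)
$V{\left(R,p \right)} = - p + 2 R \left(8 + R\right)$ ($V{\left(R,p \right)} = 2 R \left(8 + R\right) - p = - p + 2 R \left(8 + R\right)$)
$\left(-2299 + \frac{1}{263 + V{\left(h,-36 \right)}}\right) + 1497 = \left(-2299 + \frac{1}{263 - \left(-36 + 56 \left(8 - 28\right)\right)}\right) + 1497 = \left(-2299 + \frac{1}{263 + \left(36 + 2 \left(-28\right) \left(-20\right)\right)}\right) + 1497 = \left(-2299 + \frac{1}{263 + \left(36 + 1120\right)}\right) + 1497 = \left(-2299 + \frac{1}{263 + 1156}\right) + 1497 = \left(-2299 + \frac{1}{1419}\right) + 1497 = - \frac{3262280}{1419} + 1497 = - \frac{1138037}{1419}$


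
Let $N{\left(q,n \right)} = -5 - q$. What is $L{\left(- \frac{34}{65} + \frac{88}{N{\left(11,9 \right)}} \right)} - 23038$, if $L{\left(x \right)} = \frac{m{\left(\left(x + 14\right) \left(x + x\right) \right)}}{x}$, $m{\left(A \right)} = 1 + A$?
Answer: $- \frac{1171715489}{50895} \approx -23022.0$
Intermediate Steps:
$L{\left(x \right)} = \frac{1 + 2 x \left(14 + x\right)}{x}$ ($L{\left(x \right)} = \frac{1 + \left(x + 14\right) \left(x + x\right)}{x} = \frac{1 + \left(14 + x\right) 2 x}{x} = \frac{1 + 2 x \left(14 + x\right)}{x}$)
$L{\left(- \frac{34}{65} + \frac{88}{N{\left(11,9 \right)}} \right)} - 23038 = \left(28 + \frac{1}{- \frac{34}{65} + \frac{88}{-5 - 11}} + 2 \left(- \frac{34}{65} + \frac{88}{-5 - 11}\right)\right) - 23038 = \left(28 + \frac{1}{\left(-34\right) \frac{1}{65} + \frac{88}{-5 - 11}} + 2 \left(\left(-34\right) \frac{1}{65} + \frac{88}{-5 - 11}\right)\right) - 23038 = \left(28 + \frac{1}{- \frac{34}{65} + \frac{88}{-16}} + 2 \left(- \frac{34}{65} + \frac{88}{-16}\right)\right) - 23038 = \left(28 + \frac{1}{- \frac{34}{65} + 88 \left(- \frac{1}{16}\right)} + 2 \left(- \frac{34}{65} + 88 \left(- \frac{1}{16}\right)\right)\right) - 23038 = \left(28 + \frac{1}{- \frac{34}{65} - \frac{11}{2}} + 2 \left(- \frac{34}{65} - \frac{11}{2}\right)\right) - 23038 = \left(28 + \frac{1}{- \frac{783}{130}} + 2 \left(- \frac{783}{130}\right)\right) - 23038 = \left(28 - \frac{130}{783} - \frac{783}{65}\right) - 23038 = \frac{803521}{50895} - 23038 = - \frac{1171715489}{50895}$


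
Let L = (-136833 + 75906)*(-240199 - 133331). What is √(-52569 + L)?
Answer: 3*√2528667749 ≈ 1.5086e+5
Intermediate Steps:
L = 22758062310 (L = -60927*(-373530) = 22758062310)
√(-52569 + L) = √(-52569 + 22758062310) = √22758009741 = 3*√2528667749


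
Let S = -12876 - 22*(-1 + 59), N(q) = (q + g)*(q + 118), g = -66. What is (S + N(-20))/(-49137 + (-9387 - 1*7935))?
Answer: 22580/66459 ≈ 0.33976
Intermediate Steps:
N(q) = (-66 + q)*(118 + q) (N(q) = (q - 66)*(q + 118) = (-66 + q)*(118 + q))
S = -14152 (S = -12876 - 22*58 = -12876 - 1*1276 = -12876 - 1276 = -14152)
(S + N(-20))/(-49137 + (-9387 - 1*7935)) = (-14152 + (-7788 + (-20)**2 + 52*(-20)))/(-49137 + (-9387 - 1*7935)) = (-14152 + (-7788 + 400 - 1040))/(-49137 + (-9387 - 7935)) = (-14152 - 8428)/(-49137 - 17322) = -22580/(-66459) = -22580*(-1/66459) = 22580/66459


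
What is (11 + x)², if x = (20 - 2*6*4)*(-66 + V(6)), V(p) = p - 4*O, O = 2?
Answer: 3667225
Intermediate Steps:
V(p) = -8 + p (V(p) = p - 4*2 = p - 8 = -8 + p)
x = 1904 (x = (20 - 2*6*4)*(-66 + (-8 + 6)) = (20 - 12*4)*(-66 - 2) = (20 - 48)*(-68) = -28*(-68) = 1904)
(11 + x)² = (11 + 1904)² = 1915² = 3667225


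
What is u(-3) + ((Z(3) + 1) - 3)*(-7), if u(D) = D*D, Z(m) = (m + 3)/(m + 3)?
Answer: 16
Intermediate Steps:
Z(m) = 1 (Z(m) = (3 + m)/(3 + m) = 1)
u(D) = D²
u(-3) + ((Z(3) + 1) - 3)*(-7) = (-3)² + ((1 + 1) - 3)*(-7) = 9 + (2 - 3)*(-7) = 9 - 1*(-7) = 9 + 7 = 16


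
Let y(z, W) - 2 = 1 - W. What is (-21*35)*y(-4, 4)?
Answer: 735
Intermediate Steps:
y(z, W) = 3 - W (y(z, W) = 2 + (1 - W) = 3 - W)
(-21*35)*y(-4, 4) = (-21*35)*(3 - 1*4) = -735*(3 - 4) = -735*(-1) = 735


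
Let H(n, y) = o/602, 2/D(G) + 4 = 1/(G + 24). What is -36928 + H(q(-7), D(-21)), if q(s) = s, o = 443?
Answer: -22230213/602 ≈ -36927.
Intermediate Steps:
D(G) = 2/(-4 + 1/(24 + G)) (D(G) = 2/(-4 + 1/(G + 24)) = 2/(-4 + 1/(24 + G)))
H(n, y) = 443/602
-36928 + H(q(-7), D(-21)) = -36928 + 443/602 = -22230213/602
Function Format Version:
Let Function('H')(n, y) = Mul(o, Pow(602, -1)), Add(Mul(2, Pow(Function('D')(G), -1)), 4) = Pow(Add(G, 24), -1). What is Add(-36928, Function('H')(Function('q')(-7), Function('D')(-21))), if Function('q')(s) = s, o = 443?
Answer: Rational(-22230213, 602) ≈ -36927.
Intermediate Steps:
Function('D')(G) = Mul(2, Pow(Add(-4, Pow(Add(24, G), -1)), -1)) (Function('D')(G) = Mul(2, Pow(Add(-4, Pow(Add(G, 24), -1)), -1)) = Mul(2, Pow(Add(-4, Pow(Add(24, G), -1)), -1)))
Function('H')(n, y) = Rational(443, 602) (Function('H')(n, y) = Mul(443, Pow(602, -1)) = Mul(443, Rational(1, 602)) = Rational(443, 602))
Add(-36928, Function('H')(Function('q')(-7), Function('D')(-21))) = Add(-36928, Rational(443, 602)) = Rational(-22230213, 602)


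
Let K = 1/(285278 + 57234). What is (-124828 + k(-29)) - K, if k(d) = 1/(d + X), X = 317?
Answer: -769591561459/6165216 ≈ -1.2483e+5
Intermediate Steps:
K = 1/342512 ≈ 2.9196e-6
k(d) = 1/(317 + d) (k(d) = 1/(d + 317) = 1/(317 + d))
(-124828 + k(-29)) - K = (-124828 + 1/(317 - 29)) - 1*1/342512 = (-124828 + 1/288) - 1/342512 = -35950463/288 - 1/342512 = -769591561459/6165216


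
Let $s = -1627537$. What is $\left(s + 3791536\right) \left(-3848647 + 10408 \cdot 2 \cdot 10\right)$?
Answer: $-7878010227513$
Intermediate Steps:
$\left(s + 3791536\right) \left(-3848647 + 10408 \cdot 2 \cdot 10\right) = \left(-1627537 + 3791536\right) \left(-3848647 + 10408 \cdot 2 \cdot 10\right) = 2163999 \left(-3848647 + 10408 \cdot 20\right) = 2163999 \left(-3848647 + 208160\right) = 2163999 \left(-3640487\right) = -7878010227513$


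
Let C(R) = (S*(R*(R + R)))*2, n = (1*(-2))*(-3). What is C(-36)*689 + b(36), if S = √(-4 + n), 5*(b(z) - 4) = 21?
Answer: 41/5 + 3571776*√2 ≈ 5.0513e+6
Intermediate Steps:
n = 6 (n = -2*(-3) = 6)
b(z) = 41/5 (b(z) = 4 + (⅕)*21 = 4 + 21/5 = 41/5)
S = √2 (S = √(-4 + 6) = √2 ≈ 1.4142)
C(R) = 4*√2*R² (C(R) = (√2*(R*(R + R)))*2 = (√2*(R*(2*R)))*2 = (√2*(2*R²))*2 = (2*√2*R²)*2 = 4*√2*R²)
C(-36)*689 + b(36) = (4*√2*(-36)²)*689 + 41/5 = (4*√2*1296)*689 + 41/5 = (5184*√2)*689 + 41/5 = 3571776*√2 + 41/5 = 41/5 + 3571776*√2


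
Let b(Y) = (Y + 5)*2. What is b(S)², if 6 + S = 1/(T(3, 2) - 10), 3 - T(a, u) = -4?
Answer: 64/9 ≈ 7.1111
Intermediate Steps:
T(a, u) = 7 (T(a, u) = 3 - 1*(-4) = 3 + 4 = 7)
S = -19/3 (S = -6 + 1/(7 - 10) = -6 + 1/(-3) = -6 - ⅓ = -19/3 ≈ -6.3333)
b(Y) = 10 + 2*Y (b(Y) = (5 + Y)*2 = 10 + 2*Y)
b(S)² = (10 + 2*(-19/3))² = (10 - 38/3)² = (-8/3)² = 64/9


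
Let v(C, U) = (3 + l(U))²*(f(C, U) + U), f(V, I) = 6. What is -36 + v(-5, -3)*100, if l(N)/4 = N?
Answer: 24264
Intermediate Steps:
l(N) = 4*N
v(C, U) = (3 + 4*U)²*(6 + U)
-36 + v(-5, -3)*100 = -36 + ((3 + 4*(-3))²*(6 - 3))*100 = -36 + ((3 - 12)²*3)*100 = -36 + ((-9)²*3)*100 = -36 + (81*3)*100 = -36 + 243*100 = -36 + 24300 = 24264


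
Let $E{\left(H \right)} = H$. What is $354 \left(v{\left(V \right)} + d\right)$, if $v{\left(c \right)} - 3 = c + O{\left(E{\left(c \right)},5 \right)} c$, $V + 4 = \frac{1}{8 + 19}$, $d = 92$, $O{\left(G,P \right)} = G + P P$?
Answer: $\frac{659620}{243} \approx 2714.5$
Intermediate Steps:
$O{\left(G,P \right)} = G + P^{2}$
$V = - \frac{107}{27}$ ($V = -4 + \frac{1}{8 + 19} = -4 + \frac{1}{27} = - \frac{107}{27} \approx -3.963$)
$v{\left(c \right)} = 3 + c + c \left(25 + c\right)$ ($v{\left(c \right)} = 3 + \left(c + \left(c + 5^{2}\right) c\right) = 3 + \left(c + \left(c + 25\right) c\right) = 3 + \left(c + \left(25 + c\right) c\right) = 3 + \left(c + c \left(25 + c\right)\right) = 3 + c + c \left(25 + c\right)$)
$354 \left(v{\left(V \right)} + d\right) = 354 \left(\left(3 - \frac{107}{27} - \frac{107 \left(25 - \frac{107}{27}\right)}{27}\right) + 92\right) = 354 \left(\left(3 - \frac{107}{27} - \frac{60776}{729}\right) + 92\right) = 354 \left(- \frac{61478}{729} + 92\right) = 354 \cdot \frac{5590}{729} = \frac{659620}{243}$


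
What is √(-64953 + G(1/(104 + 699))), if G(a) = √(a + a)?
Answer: √(-41882278977 + 803*√1606)/803 ≈ 254.86*I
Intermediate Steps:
G(a) = √2*√a (G(a) = √(2*a) = √2*√a)
√(-64953 + G(1/(104 + 699))) = √(-64953 + √2*√(1/(104 + 699))) = √(-64953 + √2*√(1/803)) = √(-64953 + √2*(√803/803)) = √(-64953 + √1606/803)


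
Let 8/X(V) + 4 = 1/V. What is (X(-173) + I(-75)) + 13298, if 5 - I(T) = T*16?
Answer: 10049195/693 ≈ 14501.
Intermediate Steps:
X(V) = 8/(-4 + 1/V)
I(T) = 5 - 16*T (I(T) = 5 - T*16 = 5 - 16*T)
(X(-173) + I(-75)) + 13298 = (-8*(-173)/(-1 + 4*(-173)) + (5 - 16*(-75))) + 13298 = (-8*(-173)/(-1 - 692) + (5 + 1200)) + 13298 = (-8*(-173)/(-693) + 1205) + 13298 = (-8*(-173)*(-1/693) + 1205) + 13298 = (-1384/693 + 1205) + 13298 = 833681/693 + 13298 = 10049195/693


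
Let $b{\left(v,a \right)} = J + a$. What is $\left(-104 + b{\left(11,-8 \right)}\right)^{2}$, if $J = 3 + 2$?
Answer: $11449$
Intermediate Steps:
$J = 5$
$b{\left(v,a \right)} = 5 + a$
$\left(-104 + b{\left(11,-8 \right)}\right)^{2} = \left(-104 + \left(5 - 8\right)\right)^{2} = \left(-104 - 3\right)^{2} = \left(-107\right)^{2} = 11449$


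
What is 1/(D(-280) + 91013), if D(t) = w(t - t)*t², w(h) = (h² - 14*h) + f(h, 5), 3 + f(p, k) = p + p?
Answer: -1/144187 ≈ -6.9354e-6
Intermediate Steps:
f(p, k) = -3 + 2*p (f(p, k) = -3 + (p + p) = -3 + 2*p)
w(h) = -3 + h² - 12*h (w(h) = (h² - 14*h) + (-3 + 2*h) = -3 + h² - 12*h)
D(t) = -3*t² (D(t) = (-3 + (t - t)² - 12*(t - t))*t² = (-3 + 0² - 12*0)*t² = (-3 + 0 + 0)*t² = -3*t²)
1/(D(-280) + 91013) = 1/(-3*(-280)² + 91013) = 1/(-3*78400 + 91013) = 1/(-235200 + 91013) = 1/(-144187) = -1/144187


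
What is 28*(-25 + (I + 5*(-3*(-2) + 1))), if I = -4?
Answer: 168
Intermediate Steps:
28*(-25 + (I + 5*(-3*(-2) + 1))) = 28*(-25 + (-4 + 5*(-3*(-2) + 1))) = 28*(-25 + (-4 + 5*(6 + 1))) = 28*(-25 + (-4 + 5*7)) = 28*(-25 + (-4 + 35)) = 28*(-25 + 31) = 28*6 = 168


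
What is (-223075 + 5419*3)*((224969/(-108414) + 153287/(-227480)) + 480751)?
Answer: -613019999673693012419/6165504180 ≈ -9.9427e+10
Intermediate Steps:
(-223075 + 5419*3)*((224969/(-108414) + 153287/(-227480)) + 480751) = (-223075 + 16257)*((224969*(-1/108414) + 153287*(-1/227480)) + 480751) = -206818*((-224969/108414 - 153287/227480) + 480751) = -206818*(-33897202469/12331008360 + 480751) = -206818*5928110702875891/12331008360 = -613019999673693012419/6165504180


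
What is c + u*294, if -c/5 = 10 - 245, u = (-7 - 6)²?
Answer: 50861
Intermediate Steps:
u = 169 (u = (-13)² = 169)
c = 1175 (c = -5*(10 - 245) = -5*(-235) = 1175)
c + u*294 = 1175 + 169*294 = 1175 + 49686 = 50861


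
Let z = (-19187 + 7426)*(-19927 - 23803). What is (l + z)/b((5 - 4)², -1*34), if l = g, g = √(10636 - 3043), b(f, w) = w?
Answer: -257154265/17 - √7593/34 ≈ -1.5127e+7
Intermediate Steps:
g = √7593 ≈ 87.138
z = 514308530 (z = -11761*(-43730) = 514308530)
l = √7593 ≈ 87.138
(l + z)/b((5 - 4)², -1*34) = (√7593 + 514308530)/((-1*34)) = (514308530 + √7593)/(-34) = (514308530 + √7593)*(-1/34) = -257154265/17 - √7593/34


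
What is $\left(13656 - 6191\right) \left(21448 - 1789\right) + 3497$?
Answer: $146757932$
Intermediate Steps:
$\left(13656 - 6191\right) \left(21448 - 1789\right) + 3497 = 7465 \cdot 19659 + 3497 = 146754435 + 3497 = 146757932$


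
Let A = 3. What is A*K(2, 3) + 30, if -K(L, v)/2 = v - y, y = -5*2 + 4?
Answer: -24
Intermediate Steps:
y = -6 (y = -10 + 4 = -6)
K(L, v) = -12 - 2*v (K(L, v) = -2*(v - 1*(-6)) = -2*(v + 6) = -2*(6 + v) = -12 - 2*v)
A*K(2, 3) + 30 = 3*(-12 - 2*3) + 30 = 3*(-12 - 6) + 30 = 3*(-18) + 30 = -54 + 30 = -24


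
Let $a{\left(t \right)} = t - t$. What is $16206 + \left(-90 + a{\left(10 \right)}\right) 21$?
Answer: $14316$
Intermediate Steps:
$a{\left(t \right)} = 0$
$16206 + \left(-90 + a{\left(10 \right)}\right) 21 = 16206 + \left(-90 + 0\right) 21 = 16206 - 1890 = 14316$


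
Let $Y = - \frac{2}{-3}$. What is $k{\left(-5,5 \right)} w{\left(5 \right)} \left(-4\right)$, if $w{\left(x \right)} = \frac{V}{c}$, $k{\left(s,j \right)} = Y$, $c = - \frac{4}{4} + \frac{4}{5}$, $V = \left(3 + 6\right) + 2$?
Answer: $\frac{440}{3} \approx 146.67$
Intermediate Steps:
$V = 11$ ($V = 9 + 2 = 11$)
$c = - \frac{1}{5}$ ($c = \left(-4\right) \frac{1}{4} + 4 \cdot \frac{1}{5} = -1 + \frac{4}{5} = - \frac{1}{5} \approx -0.2$)
$Y = \frac{2}{3}$ ($Y = \left(-2\right) \left(- \frac{1}{3}\right) = \frac{2}{3} \approx 0.66667$)
$k{\left(s,j \right)} = \frac{2}{3}$
$w{\left(x \right)} = -55$ ($w{\left(x \right)} = \frac{11}{- \frac{1}{5}} = 11 \left(-5\right) = -55$)
$k{\left(-5,5 \right)} w{\left(5 \right)} \left(-4\right) = \frac{2}{3} \left(-55\right) \left(-4\right) = \left(- \frac{110}{3}\right) \left(-4\right) = \frac{440}{3}$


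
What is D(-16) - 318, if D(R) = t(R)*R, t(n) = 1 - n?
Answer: -590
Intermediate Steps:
D(R) = R*(1 - R) (D(R) = (1 - R)*R = R*(1 - R))
D(-16) - 318 = -16*(1 - 1*(-16)) - 318 = -16*(1 + 16) - 318 = -16*17 - 318 = -272 - 318 = -590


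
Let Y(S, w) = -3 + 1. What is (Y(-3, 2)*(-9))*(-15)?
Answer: -270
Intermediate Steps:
Y(S, w) = -2
(Y(-3, 2)*(-9))*(-15) = -2*(-9)*(-15) = 18*(-15) = -270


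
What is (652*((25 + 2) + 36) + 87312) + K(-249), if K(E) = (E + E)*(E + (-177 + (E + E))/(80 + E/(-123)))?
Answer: 287523240/1121 ≈ 2.5649e+5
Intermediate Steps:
K(E) = 2*E*(E + (-177 + 2*E)/(80 - E/123)) (K(E) = (2*E)*(E + (-177 + 2*E)/(80 + E*(-1/123))) = (2*E)*(E + (-177 + 2*E)/(80 - E/123)) = 2*E*(E + (-177 + 2*E)/(80 - E/123)))
(652*((25 + 2) + 36) + 87312) + K(-249) = (652*((25 + 2) + 36) + 87312) + 2*(-249)*(21771 + (-249)**2 - 10086*(-249))/(-9840 - 249) = (652*(27 + 36) + 87312) + 2*(-249)*(21771 + 62001 + 2511414)/(-10089) = (652*63 + 87312) + 2*(-249)*(-1/10089)*2595186 = (41076 + 87312) + 143600292/1121 = 128388 + 143600292/1121 = 287523240/1121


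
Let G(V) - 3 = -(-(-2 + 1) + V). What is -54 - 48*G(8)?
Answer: 234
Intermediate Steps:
G(V) = 2 - V (G(V) = 3 - (-(-2 + 1) + V) = 3 - (-1*(-1) + V) = 3 - (1 + V) = 3 + (-1 - V) = 2 - V)
-54 - 48*G(8) = -54 - 48*(2 - 1*8) = -54 - 48*(2 - 8) = -54 - 48*(-6) = -54 + 288 = 234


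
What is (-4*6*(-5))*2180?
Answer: 261600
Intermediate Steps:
(-4*6*(-5))*2180 = -24*(-5)*2180 = 120*2180 = 261600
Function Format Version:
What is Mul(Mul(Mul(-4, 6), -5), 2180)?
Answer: 261600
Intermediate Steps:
Mul(Mul(Mul(-4, 6), -5), 2180) = Mul(Mul(-24, -5), 2180) = Mul(120, 2180) = 261600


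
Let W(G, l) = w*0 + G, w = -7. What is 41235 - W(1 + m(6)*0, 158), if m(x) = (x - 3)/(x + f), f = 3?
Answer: 41234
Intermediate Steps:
m(x) = (-3 + x)/(3 + x) (m(x) = (x - 3)/(x + 3) = (-3 + x)/(3 + x))
W(G, l) = G (W(G, l) = -7*0 + G = 0 + G = G)
41235 - W(1 + m(6)*0, 158) = 41235 - (1 + ((-3 + 6)/(3 + 6))*0) = 41235 - (1 + (3/9)*0) = 41235 - (1 + ((⅑)*3)*0) = 41235 - (1 + (⅓)*0) = 41235 - (1 + 0) = 41235 - 1*1 = 41235 - 1 = 41234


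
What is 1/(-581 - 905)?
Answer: -1/1486 ≈ -0.00067295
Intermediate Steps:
1/(-581 - 905) = 1/(-1486) = -1/1486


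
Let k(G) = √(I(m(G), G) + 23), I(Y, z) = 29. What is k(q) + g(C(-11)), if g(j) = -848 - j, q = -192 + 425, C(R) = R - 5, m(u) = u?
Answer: -832 + 2*√13 ≈ -824.79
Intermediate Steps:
C(R) = -5 + R
q = 233
k(G) = 2*√13 (k(G) = √(29 + 23) = √52 = 2*√13)
k(q) + g(C(-11)) = 2*√13 + (-848 - (-5 - 11)) = 2*√13 + (-848 - 1*(-16)) = 2*√13 + (-848 + 16) = 2*√13 - 832 = -832 + 2*√13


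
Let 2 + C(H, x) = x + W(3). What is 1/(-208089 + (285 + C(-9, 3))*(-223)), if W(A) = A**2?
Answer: -1/273874 ≈ -3.6513e-6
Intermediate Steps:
C(H, x) = 7 + x (C(H, x) = -2 + (x + 3**2) = -2 + (x + 9) = -2 + (9 + x) = 7 + x)
1/(-208089 + (285 + C(-9, 3))*(-223)) = 1/(-208089 + (285 + (7 + 3))*(-223)) = 1/(-208089 + (285 + 10)*(-223)) = 1/(-208089 + 295*(-223)) = 1/(-208089 - 65785) = 1/(-273874) = -1/273874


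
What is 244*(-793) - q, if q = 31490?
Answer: -224982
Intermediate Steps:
244*(-793) - q = 244*(-793) - 1*31490 = -193492 - 31490 = -224982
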